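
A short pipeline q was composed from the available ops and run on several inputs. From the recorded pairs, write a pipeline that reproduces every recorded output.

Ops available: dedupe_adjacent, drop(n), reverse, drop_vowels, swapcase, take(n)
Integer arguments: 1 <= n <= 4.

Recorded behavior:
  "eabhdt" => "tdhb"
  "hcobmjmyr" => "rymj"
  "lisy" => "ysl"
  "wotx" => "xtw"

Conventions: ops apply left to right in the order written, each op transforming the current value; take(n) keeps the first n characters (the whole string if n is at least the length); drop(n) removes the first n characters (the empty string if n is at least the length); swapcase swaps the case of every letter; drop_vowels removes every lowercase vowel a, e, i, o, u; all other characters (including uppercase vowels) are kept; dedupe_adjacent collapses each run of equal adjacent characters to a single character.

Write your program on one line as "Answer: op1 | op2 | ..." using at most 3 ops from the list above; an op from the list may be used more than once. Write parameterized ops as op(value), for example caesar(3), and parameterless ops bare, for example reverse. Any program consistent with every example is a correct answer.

reverse | drop_vowels | take(4)

Check, running the answer program on each example:
  "eabhdt" -> "tdhbae" -> "tdhb" -> "tdhb"
  "hcobmjmyr" -> "rymjmboch" -> "rymjmbch" -> "rymj"
  "lisy" -> "ysil" -> "ysl" -> "ysl"
  "wotx" -> "xtow" -> "xtw" -> "xtw"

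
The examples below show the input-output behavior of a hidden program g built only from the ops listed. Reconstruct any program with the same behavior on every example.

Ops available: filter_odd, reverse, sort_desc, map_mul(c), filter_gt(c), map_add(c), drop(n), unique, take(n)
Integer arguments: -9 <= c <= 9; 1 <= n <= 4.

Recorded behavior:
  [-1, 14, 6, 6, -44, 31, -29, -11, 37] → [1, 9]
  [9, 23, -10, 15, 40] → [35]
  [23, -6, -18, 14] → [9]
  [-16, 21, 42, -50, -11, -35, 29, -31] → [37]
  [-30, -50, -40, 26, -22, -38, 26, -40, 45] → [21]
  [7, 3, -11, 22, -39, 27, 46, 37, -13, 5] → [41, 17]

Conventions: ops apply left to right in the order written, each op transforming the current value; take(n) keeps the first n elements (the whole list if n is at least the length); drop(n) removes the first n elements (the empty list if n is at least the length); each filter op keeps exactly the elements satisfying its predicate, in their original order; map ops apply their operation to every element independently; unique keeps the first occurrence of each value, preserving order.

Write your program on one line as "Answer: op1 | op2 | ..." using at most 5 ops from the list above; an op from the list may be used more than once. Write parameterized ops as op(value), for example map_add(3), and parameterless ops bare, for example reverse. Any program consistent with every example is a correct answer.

map_add(-5) | filter_odd | filter_gt(-1) | reverse | unique

Check, running the answer program on each example:
  [-1, 14, 6, 6, -44, 31, -29, -11, 37] -> [-6, 9, 1, 1, -49, 26, -34, -16, 32] -> [9, 1, 1, -49] -> [9, 1, 1] -> [1, 1, 9] -> [1, 9]
  [9, 23, -10, 15, 40] -> [4, 18, -15, 10, 35] -> [-15, 35] -> [35] -> [35] -> [35]
  [23, -6, -18, 14] -> [18, -11, -23, 9] -> [-11, -23, 9] -> [9] -> [9] -> [9]
  [-16, 21, 42, -50, -11, -35, 29, -31] -> [-21, 16, 37, -55, -16, -40, 24, -36] -> [-21, 37, -55] -> [37] -> [37] -> [37]
  [-30, -50, -40, 26, -22, -38, 26, -40, 45] -> [-35, -55, -45, 21, -27, -43, 21, -45, 40] -> [-35, -55, -45, 21, -27, -43, 21, -45] -> [21, 21] -> [21, 21] -> [21]
  [7, 3, -11, 22, -39, 27, 46, 37, -13, 5] -> [2, -2, -16, 17, -44, 22, 41, 32, -18, 0] -> [17, 41] -> [17, 41] -> [41, 17] -> [41, 17]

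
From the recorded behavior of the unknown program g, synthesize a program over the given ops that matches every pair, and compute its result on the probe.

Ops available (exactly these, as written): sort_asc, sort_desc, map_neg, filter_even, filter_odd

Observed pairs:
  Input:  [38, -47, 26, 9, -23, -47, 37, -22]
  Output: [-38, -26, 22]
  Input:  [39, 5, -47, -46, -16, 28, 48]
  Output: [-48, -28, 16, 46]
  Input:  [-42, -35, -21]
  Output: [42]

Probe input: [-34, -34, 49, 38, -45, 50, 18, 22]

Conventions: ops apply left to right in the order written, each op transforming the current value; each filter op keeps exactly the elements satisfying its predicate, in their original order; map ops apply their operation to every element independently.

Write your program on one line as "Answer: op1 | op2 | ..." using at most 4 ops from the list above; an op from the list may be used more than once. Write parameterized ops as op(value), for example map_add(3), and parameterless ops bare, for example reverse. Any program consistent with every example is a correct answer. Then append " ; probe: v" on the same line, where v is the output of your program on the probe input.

map_neg | sort_asc | filter_even ; probe: [-50, -38, -22, -18, 34, 34]

Check, running the answer program on each example:
  [38, -47, 26, 9, -23, -47, 37, -22] -> [-38, 47, -26, -9, 23, 47, -37, 22] -> [-38, -37, -26, -9, 22, 23, 47, 47] -> [-38, -26, 22]
  [39, 5, -47, -46, -16, 28, 48] -> [-39, -5, 47, 46, 16, -28, -48] -> [-48, -39, -28, -5, 16, 46, 47] -> [-48, -28, 16, 46]
  [-42, -35, -21] -> [42, 35, 21] -> [21, 35, 42] -> [42]
  probe: [-34, -34, 49, 38, -45, 50, 18, 22] -> [34, 34, -49, -38, 45, -50, -18, -22] -> [-50, -49, -38, -22, -18, 34, 34, 45] -> [-50, -38, -22, -18, 34, 34]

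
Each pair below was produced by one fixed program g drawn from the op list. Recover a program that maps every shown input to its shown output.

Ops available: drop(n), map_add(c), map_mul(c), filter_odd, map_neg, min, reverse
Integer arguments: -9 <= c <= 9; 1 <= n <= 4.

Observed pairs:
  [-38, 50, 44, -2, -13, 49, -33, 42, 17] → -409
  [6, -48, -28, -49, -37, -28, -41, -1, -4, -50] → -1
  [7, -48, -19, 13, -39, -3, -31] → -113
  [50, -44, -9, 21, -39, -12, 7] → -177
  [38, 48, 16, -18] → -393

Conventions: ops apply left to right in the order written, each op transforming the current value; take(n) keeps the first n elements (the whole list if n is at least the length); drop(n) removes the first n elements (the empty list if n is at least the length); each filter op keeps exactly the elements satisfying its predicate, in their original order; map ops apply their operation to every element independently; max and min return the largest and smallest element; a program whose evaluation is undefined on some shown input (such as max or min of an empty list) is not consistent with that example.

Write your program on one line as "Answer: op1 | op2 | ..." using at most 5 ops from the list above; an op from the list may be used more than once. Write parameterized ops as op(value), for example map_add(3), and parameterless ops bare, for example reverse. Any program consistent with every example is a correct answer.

drop(1) | map_mul(-8) | map_add(-6) | map_add(-3) | min

Check, running the answer program on each example:
  [-38, 50, 44, -2, -13, 49, -33, 42, 17] -> [50, 44, -2, -13, 49, -33, 42, 17] -> [-400, -352, 16, 104, -392, 264, -336, -136] -> [-406, -358, 10, 98, -398, 258, -342, -142] -> [-409, -361, 7, 95, -401, 255, -345, -145] -> -409
  [6, -48, -28, -49, -37, -28, -41, -1, -4, -50] -> [-48, -28, -49, -37, -28, -41, -1, -4, -50] -> [384, 224, 392, 296, 224, 328, 8, 32, 400] -> [378, 218, 386, 290, 218, 322, 2, 26, 394] -> [375, 215, 383, 287, 215, 319, -1, 23, 391] -> -1
  [7, -48, -19, 13, -39, -3, -31] -> [-48, -19, 13, -39, -3, -31] -> [384, 152, -104, 312, 24, 248] -> [378, 146, -110, 306, 18, 242] -> [375, 143, -113, 303, 15, 239] -> -113
  [50, -44, -9, 21, -39, -12, 7] -> [-44, -9, 21, -39, -12, 7] -> [352, 72, -168, 312, 96, -56] -> [346, 66, -174, 306, 90, -62] -> [343, 63, -177, 303, 87, -65] -> -177
  [38, 48, 16, -18] -> [48, 16, -18] -> [-384, -128, 144] -> [-390, -134, 138] -> [-393, -137, 135] -> -393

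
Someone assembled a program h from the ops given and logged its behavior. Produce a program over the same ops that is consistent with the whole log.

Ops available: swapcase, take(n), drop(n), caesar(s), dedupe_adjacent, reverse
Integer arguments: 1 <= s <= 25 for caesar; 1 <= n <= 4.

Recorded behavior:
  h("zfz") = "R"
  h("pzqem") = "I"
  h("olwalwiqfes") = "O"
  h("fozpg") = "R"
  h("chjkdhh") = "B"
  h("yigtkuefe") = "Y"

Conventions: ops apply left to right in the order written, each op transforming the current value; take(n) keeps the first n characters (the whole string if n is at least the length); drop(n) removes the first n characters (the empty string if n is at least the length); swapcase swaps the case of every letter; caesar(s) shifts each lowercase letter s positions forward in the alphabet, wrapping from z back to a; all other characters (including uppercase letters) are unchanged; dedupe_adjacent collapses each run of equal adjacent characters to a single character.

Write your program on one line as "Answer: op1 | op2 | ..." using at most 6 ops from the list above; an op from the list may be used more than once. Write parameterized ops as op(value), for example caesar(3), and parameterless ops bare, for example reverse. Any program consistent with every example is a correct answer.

take(4) | drop(2) | take(1) | caesar(18) | swapcase

Check, running the answer program on each example:
  "zfz" -> "zfz" -> "z" -> "z" -> "r" -> "R"
  "pzqem" -> "pzqe" -> "qe" -> "q" -> "i" -> "I"
  "olwalwiqfes" -> "olwa" -> "wa" -> "w" -> "o" -> "O"
  "fozpg" -> "fozp" -> "zp" -> "z" -> "r" -> "R"
  "chjkdhh" -> "chjk" -> "jk" -> "j" -> "b" -> "B"
  "yigtkuefe" -> "yigt" -> "gt" -> "g" -> "y" -> "Y"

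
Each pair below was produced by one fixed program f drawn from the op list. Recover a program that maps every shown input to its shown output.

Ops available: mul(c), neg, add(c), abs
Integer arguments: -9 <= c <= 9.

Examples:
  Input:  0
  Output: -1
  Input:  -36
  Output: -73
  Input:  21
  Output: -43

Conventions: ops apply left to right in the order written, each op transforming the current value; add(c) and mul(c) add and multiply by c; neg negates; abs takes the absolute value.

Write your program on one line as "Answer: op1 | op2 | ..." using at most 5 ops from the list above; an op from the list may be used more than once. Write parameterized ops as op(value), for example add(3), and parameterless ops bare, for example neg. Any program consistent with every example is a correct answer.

mul(2) | abs | neg | add(-1)

Check, running the answer program on each example:
  0 -> 0 -> 0 -> 0 -> -1
  -36 -> -72 -> 72 -> -72 -> -73
  21 -> 42 -> 42 -> -42 -> -43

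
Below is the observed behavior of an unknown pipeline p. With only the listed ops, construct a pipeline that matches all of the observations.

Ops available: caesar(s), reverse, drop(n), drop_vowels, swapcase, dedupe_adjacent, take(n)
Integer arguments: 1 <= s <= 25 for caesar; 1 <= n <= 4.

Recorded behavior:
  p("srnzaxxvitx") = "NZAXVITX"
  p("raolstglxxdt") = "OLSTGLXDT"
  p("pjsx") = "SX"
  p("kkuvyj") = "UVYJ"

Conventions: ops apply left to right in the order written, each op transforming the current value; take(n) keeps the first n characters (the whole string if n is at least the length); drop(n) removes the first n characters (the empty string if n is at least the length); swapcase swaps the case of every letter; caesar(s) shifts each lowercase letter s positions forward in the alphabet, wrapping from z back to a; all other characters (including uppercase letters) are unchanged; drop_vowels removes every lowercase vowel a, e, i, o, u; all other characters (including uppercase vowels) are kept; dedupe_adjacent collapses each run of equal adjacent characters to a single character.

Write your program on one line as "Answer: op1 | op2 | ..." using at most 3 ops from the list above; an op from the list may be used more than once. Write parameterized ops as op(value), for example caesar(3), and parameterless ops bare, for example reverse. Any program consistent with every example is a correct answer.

swapcase | drop(2) | dedupe_adjacent

Check, running the answer program on each example:
  "srnzaxxvitx" -> "SRNZAXXVITX" -> "NZAXXVITX" -> "NZAXVITX"
  "raolstglxxdt" -> "RAOLSTGLXXDT" -> "OLSTGLXXDT" -> "OLSTGLXDT"
  "pjsx" -> "PJSX" -> "SX" -> "SX"
  "kkuvyj" -> "KKUVYJ" -> "UVYJ" -> "UVYJ"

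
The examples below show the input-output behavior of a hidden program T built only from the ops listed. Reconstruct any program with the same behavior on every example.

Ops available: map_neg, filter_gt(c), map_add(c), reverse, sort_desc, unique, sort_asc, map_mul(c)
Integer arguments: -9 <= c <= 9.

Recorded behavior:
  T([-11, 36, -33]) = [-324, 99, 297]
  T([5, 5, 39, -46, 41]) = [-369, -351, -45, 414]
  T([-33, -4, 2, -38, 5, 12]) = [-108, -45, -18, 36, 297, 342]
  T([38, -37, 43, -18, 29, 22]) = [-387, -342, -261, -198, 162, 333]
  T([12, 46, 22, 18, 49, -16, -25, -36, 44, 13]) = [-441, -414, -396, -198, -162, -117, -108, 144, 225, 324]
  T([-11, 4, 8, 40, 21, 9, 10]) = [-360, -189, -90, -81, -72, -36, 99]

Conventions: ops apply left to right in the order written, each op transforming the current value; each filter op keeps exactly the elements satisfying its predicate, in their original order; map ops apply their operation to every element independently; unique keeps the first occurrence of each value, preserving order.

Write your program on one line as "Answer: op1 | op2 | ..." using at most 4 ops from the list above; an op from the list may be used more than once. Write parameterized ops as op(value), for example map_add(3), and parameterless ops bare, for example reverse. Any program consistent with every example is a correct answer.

map_mul(-9) | sort_asc | unique

Check, running the answer program on each example:
  [-11, 36, -33] -> [99, -324, 297] -> [-324, 99, 297] -> [-324, 99, 297]
  [5, 5, 39, -46, 41] -> [-45, -45, -351, 414, -369] -> [-369, -351, -45, -45, 414] -> [-369, -351, -45, 414]
  [-33, -4, 2, -38, 5, 12] -> [297, 36, -18, 342, -45, -108] -> [-108, -45, -18, 36, 297, 342] -> [-108, -45, -18, 36, 297, 342]
  [38, -37, 43, -18, 29, 22] -> [-342, 333, -387, 162, -261, -198] -> [-387, -342, -261, -198, 162, 333] -> [-387, -342, -261, -198, 162, 333]
  [12, 46, 22, 18, 49, -16, -25, -36, 44, 13] -> [-108, -414, -198, -162, -441, 144, 225, 324, -396, -117] -> [-441, -414, -396, -198, -162, -117, -108, 144, 225, 324] -> [-441, -414, -396, -198, -162, -117, -108, 144, 225, 324]
  [-11, 4, 8, 40, 21, 9, 10] -> [99, -36, -72, -360, -189, -81, -90] -> [-360, -189, -90, -81, -72, -36, 99] -> [-360, -189, -90, -81, -72, -36, 99]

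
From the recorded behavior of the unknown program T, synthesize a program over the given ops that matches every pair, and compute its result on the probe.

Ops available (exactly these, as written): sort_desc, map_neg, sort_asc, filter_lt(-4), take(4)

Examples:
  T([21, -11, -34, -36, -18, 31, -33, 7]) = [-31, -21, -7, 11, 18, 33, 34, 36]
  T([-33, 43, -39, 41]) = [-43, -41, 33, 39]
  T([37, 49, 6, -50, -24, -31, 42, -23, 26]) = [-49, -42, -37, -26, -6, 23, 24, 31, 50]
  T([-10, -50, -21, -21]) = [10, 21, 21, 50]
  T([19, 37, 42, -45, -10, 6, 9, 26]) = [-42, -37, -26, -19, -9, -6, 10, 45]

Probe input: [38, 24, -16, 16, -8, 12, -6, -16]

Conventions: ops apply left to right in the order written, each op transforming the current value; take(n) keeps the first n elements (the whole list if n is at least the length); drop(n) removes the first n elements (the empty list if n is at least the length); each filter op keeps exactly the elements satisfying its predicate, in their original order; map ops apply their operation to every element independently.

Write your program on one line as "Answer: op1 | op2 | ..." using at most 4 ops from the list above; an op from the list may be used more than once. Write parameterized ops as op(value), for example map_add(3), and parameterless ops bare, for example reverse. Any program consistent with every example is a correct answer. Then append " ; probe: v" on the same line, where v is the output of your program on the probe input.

sort_asc | sort_desc | map_neg ; probe: [-38, -24, -16, -12, 6, 8, 16, 16]

Check, running the answer program on each example:
  [21, -11, -34, -36, -18, 31, -33, 7] -> [-36, -34, -33, -18, -11, 7, 21, 31] -> [31, 21, 7, -11, -18, -33, -34, -36] -> [-31, -21, -7, 11, 18, 33, 34, 36]
  [-33, 43, -39, 41] -> [-39, -33, 41, 43] -> [43, 41, -33, -39] -> [-43, -41, 33, 39]
  [37, 49, 6, -50, -24, -31, 42, -23, 26] -> [-50, -31, -24, -23, 6, 26, 37, 42, 49] -> [49, 42, 37, 26, 6, -23, -24, -31, -50] -> [-49, -42, -37, -26, -6, 23, 24, 31, 50]
  [-10, -50, -21, -21] -> [-50, -21, -21, -10] -> [-10, -21, -21, -50] -> [10, 21, 21, 50]
  [19, 37, 42, -45, -10, 6, 9, 26] -> [-45, -10, 6, 9, 19, 26, 37, 42] -> [42, 37, 26, 19, 9, 6, -10, -45] -> [-42, -37, -26, -19, -9, -6, 10, 45]
  probe: [38, 24, -16, 16, -8, 12, -6, -16] -> [-16, -16, -8, -6, 12, 16, 24, 38] -> [38, 24, 16, 12, -6, -8, -16, -16] -> [-38, -24, -16, -12, 6, 8, 16, 16]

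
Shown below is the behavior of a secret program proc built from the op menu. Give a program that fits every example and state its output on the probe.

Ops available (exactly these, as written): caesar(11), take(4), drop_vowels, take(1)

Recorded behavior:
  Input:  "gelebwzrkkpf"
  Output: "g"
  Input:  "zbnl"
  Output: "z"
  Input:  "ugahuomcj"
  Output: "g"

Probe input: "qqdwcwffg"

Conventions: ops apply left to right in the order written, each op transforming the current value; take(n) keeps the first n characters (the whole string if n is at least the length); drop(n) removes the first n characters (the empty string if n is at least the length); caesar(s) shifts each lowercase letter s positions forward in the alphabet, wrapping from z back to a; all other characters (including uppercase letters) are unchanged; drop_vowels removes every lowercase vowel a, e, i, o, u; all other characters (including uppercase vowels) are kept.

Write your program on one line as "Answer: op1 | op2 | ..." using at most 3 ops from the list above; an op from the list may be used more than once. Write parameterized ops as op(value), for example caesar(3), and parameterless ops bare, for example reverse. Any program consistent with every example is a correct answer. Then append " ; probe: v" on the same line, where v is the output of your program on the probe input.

drop_vowels | take(1) ; probe: "q"

Check, running the answer program on each example:
  "gelebwzrkkpf" -> "glbwzrkkpf" -> "g"
  "zbnl" -> "zbnl" -> "z"
  "ugahuomcj" -> "ghmcj" -> "g"
  probe: "qqdwcwffg" -> "qqdwcwffg" -> "q"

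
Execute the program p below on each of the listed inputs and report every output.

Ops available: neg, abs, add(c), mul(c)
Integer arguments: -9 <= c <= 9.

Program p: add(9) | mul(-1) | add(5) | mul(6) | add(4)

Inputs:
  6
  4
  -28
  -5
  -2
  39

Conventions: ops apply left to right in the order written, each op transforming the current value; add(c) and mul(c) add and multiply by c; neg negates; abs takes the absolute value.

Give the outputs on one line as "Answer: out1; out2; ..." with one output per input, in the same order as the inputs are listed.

Execution, op by op:
  6 -> 15 -> -15 -> -10 -> -60 -> -56
  4 -> 13 -> -13 -> -8 -> -48 -> -44
  -28 -> -19 -> 19 -> 24 -> 144 -> 148
  -5 -> 4 -> -4 -> 1 -> 6 -> 10
  -2 -> 7 -> -7 -> -2 -> -12 -> -8
  39 -> 48 -> -48 -> -43 -> -258 -> -254

-56; -44; 148; 10; -8; -254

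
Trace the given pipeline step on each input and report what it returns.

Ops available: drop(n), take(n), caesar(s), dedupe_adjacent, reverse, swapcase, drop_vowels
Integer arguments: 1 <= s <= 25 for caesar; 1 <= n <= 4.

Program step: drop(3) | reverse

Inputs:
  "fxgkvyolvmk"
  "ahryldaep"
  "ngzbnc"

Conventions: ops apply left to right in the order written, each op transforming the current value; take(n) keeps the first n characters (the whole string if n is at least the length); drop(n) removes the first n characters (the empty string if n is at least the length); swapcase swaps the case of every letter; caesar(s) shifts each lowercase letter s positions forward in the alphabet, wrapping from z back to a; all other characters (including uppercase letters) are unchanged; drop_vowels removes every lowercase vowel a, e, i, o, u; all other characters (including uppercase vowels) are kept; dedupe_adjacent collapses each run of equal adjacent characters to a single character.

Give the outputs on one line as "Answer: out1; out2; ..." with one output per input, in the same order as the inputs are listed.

"kmvloyvk"; "peadly"; "cnb"

Execution, op by op:
  "fxgkvyolvmk" -> "kvyolvmk" -> "kmvloyvk"
  "ahryldaep" -> "yldaep" -> "peadly"
  "ngzbnc" -> "bnc" -> "cnb"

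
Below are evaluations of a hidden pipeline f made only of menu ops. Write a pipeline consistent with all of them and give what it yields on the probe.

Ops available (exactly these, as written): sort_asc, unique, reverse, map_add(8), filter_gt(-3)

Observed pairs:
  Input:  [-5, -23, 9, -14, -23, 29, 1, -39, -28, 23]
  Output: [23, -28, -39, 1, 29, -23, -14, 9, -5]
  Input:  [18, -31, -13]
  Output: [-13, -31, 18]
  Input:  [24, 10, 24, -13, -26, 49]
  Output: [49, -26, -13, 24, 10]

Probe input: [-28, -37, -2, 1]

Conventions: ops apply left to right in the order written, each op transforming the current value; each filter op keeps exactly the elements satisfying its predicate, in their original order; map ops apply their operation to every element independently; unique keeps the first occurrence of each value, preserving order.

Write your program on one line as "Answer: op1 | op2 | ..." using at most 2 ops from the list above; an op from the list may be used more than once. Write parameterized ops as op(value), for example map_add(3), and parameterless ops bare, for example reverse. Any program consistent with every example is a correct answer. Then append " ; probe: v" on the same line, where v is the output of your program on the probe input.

reverse | unique ; probe: [1, -2, -37, -28]

Check, running the answer program on each example:
  [-5, -23, 9, -14, -23, 29, 1, -39, -28, 23] -> [23, -28, -39, 1, 29, -23, -14, 9, -23, -5] -> [23, -28, -39, 1, 29, -23, -14, 9, -5]
  [18, -31, -13] -> [-13, -31, 18] -> [-13, -31, 18]
  [24, 10, 24, -13, -26, 49] -> [49, -26, -13, 24, 10, 24] -> [49, -26, -13, 24, 10]
  probe: [-28, -37, -2, 1] -> [1, -2, -37, -28] -> [1, -2, -37, -28]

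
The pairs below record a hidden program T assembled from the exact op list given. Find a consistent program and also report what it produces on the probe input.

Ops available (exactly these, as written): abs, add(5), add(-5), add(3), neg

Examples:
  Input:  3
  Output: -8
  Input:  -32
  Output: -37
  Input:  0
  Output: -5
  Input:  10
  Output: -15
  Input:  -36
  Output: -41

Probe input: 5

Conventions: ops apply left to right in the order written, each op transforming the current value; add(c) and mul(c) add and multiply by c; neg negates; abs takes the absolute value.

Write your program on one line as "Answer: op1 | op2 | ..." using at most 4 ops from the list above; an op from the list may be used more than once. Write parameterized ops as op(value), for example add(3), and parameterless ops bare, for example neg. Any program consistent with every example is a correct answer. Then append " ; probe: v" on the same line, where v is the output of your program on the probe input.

abs | add(5) | neg ; probe: -10

Check, running the answer program on each example:
  3 -> 3 -> 8 -> -8
  -32 -> 32 -> 37 -> -37
  0 -> 0 -> 5 -> -5
  10 -> 10 -> 15 -> -15
  -36 -> 36 -> 41 -> -41
  probe: 5 -> 5 -> 10 -> -10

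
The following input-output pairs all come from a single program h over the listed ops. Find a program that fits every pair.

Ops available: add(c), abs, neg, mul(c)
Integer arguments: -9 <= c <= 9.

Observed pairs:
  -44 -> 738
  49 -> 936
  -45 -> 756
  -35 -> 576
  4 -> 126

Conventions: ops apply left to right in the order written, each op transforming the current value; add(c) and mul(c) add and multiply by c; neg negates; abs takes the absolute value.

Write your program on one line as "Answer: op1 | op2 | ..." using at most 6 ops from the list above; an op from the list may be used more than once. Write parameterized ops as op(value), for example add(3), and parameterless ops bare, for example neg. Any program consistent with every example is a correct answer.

add(3) | mul(2) | abs | mul(-9) | neg

Check, running the answer program on each example:
  -44 -> -41 -> -82 -> 82 -> -738 -> 738
  49 -> 52 -> 104 -> 104 -> -936 -> 936
  -45 -> -42 -> -84 -> 84 -> -756 -> 756
  -35 -> -32 -> -64 -> 64 -> -576 -> 576
  4 -> 7 -> 14 -> 14 -> -126 -> 126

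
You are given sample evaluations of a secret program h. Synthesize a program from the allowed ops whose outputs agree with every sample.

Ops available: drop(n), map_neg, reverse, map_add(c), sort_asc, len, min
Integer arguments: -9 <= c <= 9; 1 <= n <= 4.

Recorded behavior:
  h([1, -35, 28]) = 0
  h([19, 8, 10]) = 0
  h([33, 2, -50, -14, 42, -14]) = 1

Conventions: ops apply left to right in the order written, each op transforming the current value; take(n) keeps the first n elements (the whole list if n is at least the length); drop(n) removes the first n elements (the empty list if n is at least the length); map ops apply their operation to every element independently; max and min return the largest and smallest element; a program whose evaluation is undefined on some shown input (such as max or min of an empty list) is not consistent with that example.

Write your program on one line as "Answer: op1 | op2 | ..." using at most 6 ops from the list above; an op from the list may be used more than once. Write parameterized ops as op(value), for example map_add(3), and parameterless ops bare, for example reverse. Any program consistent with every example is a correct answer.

map_add(-6) | reverse | drop(2) | drop(3) | len

Check, running the answer program on each example:
  [1, -35, 28] -> [-5, -41, 22] -> [22, -41, -5] -> [-5] -> [] -> 0
  [19, 8, 10] -> [13, 2, 4] -> [4, 2, 13] -> [13] -> [] -> 0
  [33, 2, -50, -14, 42, -14] -> [27, -4, -56, -20, 36, -20] -> [-20, 36, -20, -56, -4, 27] -> [-20, -56, -4, 27] -> [27] -> 1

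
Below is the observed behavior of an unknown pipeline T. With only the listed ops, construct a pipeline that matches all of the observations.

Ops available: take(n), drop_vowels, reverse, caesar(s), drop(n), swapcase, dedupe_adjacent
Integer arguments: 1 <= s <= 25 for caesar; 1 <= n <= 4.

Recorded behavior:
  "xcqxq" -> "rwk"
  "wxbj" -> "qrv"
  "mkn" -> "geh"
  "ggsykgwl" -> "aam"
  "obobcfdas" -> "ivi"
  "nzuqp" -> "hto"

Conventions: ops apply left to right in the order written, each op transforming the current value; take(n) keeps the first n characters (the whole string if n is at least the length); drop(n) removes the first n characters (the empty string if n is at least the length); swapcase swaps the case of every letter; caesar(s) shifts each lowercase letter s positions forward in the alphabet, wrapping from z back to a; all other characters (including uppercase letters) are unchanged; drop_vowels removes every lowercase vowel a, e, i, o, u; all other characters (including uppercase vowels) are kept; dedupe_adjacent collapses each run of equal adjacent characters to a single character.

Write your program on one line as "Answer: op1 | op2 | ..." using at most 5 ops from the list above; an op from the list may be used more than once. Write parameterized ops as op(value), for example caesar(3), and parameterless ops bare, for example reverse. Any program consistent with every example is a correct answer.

take(3) | reverse | caesar(20) | reverse

Check, running the answer program on each example:
  "xcqxq" -> "xcq" -> "qcx" -> "kwr" -> "rwk"
  "wxbj" -> "wxb" -> "bxw" -> "vrq" -> "qrv"
  "mkn" -> "mkn" -> "nkm" -> "heg" -> "geh"
  "ggsykgwl" -> "ggs" -> "sgg" -> "maa" -> "aam"
  "obobcfdas" -> "obo" -> "obo" -> "ivi" -> "ivi"
  "nzuqp" -> "nzu" -> "uzn" -> "oth" -> "hto"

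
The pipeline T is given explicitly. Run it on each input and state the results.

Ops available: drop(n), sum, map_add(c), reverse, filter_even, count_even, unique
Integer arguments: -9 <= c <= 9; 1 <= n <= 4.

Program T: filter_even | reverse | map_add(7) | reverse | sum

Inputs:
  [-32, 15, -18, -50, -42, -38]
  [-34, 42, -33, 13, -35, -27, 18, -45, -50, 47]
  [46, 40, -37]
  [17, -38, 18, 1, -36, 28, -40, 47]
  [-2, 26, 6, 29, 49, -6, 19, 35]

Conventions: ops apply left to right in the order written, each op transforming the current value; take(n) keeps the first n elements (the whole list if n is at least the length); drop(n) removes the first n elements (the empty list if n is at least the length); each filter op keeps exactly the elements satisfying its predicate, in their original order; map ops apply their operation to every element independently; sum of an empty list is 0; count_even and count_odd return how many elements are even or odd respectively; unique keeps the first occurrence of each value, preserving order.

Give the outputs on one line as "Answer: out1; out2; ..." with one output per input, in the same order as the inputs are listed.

Execution, op by op:
  [-32, 15, -18, -50, -42, -38] -> [-32, -18, -50, -42, -38] -> [-38, -42, -50, -18, -32] -> [-31, -35, -43, -11, -25] -> [-25, -11, -43, -35, -31] -> -145
  [-34, 42, -33, 13, -35, -27, 18, -45, -50, 47] -> [-34, 42, 18, -50] -> [-50, 18, 42, -34] -> [-43, 25, 49, -27] -> [-27, 49, 25, -43] -> 4
  [46, 40, -37] -> [46, 40] -> [40, 46] -> [47, 53] -> [53, 47] -> 100
  [17, -38, 18, 1, -36, 28, -40, 47] -> [-38, 18, -36, 28, -40] -> [-40, 28, -36, 18, -38] -> [-33, 35, -29, 25, -31] -> [-31, 25, -29, 35, -33] -> -33
  [-2, 26, 6, 29, 49, -6, 19, 35] -> [-2, 26, 6, -6] -> [-6, 6, 26, -2] -> [1, 13, 33, 5] -> [5, 33, 13, 1] -> 52

-145; 4; 100; -33; 52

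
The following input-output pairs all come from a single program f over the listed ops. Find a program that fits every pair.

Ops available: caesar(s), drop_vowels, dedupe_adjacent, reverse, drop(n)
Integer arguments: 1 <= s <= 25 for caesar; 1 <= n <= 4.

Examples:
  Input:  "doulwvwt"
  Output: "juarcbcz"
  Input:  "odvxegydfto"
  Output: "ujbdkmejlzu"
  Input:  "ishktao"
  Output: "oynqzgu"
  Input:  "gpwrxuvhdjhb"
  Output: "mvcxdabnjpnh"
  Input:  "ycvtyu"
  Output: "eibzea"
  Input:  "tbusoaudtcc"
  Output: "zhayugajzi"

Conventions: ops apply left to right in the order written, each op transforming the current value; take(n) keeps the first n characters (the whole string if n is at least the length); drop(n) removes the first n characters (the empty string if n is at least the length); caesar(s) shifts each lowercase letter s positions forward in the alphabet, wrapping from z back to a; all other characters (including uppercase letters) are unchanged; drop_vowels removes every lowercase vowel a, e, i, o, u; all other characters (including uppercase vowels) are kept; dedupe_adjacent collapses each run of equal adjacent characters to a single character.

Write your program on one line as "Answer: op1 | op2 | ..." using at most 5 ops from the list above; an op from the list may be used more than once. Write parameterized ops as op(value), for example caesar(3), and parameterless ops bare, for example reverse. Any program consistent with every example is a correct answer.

reverse | dedupe_adjacent | caesar(23) | caesar(9) | reverse

Check, running the answer program on each example:
  "doulwvwt" -> "twvwluod" -> "twvwluod" -> "qtstirla" -> "zcbcrauj" -> "juarcbcz"
  "odvxegydfto" -> "otfdygexvdo" -> "otfdygexvdo" -> "lqcavdbusal" -> "uzljemkdbju" -> "ujbdkmejlzu"
  "ishktao" -> "oatkhsi" -> "oatkhsi" -> "lxqhepf" -> "ugzqnyo" -> "oynqzgu"
  "gpwrxuvhdjhb" -> "bhjdhvuxrwpg" -> "bhjdhvuxrwpg" -> "yegaesruotmd" -> "hnpjnbadxcvm" -> "mvcxdabnjpnh"
  "ycvtyu" -> "uytvcy" -> "uytvcy" -> "rvqszv" -> "aezbie" -> "eibzea"
  "tbusoaudtcc" -> "cctduaosubt" -> "ctduaosubt" -> "zqarxlpryq" -> "izjaguyahz" -> "zhayugajzi"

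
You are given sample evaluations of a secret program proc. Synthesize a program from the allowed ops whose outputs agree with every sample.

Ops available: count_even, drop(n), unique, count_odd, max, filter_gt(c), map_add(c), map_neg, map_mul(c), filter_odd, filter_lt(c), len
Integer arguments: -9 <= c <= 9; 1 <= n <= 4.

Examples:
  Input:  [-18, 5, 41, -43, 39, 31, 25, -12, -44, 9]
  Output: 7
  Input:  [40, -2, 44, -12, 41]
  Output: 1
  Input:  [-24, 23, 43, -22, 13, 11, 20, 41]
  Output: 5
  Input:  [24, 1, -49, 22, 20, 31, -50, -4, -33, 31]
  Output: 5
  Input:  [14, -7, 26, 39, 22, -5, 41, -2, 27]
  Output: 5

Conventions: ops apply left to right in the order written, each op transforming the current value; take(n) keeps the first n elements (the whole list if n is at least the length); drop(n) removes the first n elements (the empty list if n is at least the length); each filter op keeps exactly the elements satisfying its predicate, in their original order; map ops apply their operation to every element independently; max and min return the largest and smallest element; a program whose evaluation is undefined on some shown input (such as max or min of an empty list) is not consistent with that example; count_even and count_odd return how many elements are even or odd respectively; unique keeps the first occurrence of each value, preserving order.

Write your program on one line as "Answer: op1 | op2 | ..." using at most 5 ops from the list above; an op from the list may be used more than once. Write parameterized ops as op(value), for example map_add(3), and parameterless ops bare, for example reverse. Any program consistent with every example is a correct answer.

map_neg | map_add(1) | map_add(4) | count_even

Check, running the answer program on each example:
  [-18, 5, 41, -43, 39, 31, 25, -12, -44, 9] -> [18, -5, -41, 43, -39, -31, -25, 12, 44, -9] -> [19, -4, -40, 44, -38, -30, -24, 13, 45, -8] -> [23, 0, -36, 48, -34, -26, -20, 17, 49, -4] -> 7
  [40, -2, 44, -12, 41] -> [-40, 2, -44, 12, -41] -> [-39, 3, -43, 13, -40] -> [-35, 7, -39, 17, -36] -> 1
  [-24, 23, 43, -22, 13, 11, 20, 41] -> [24, -23, -43, 22, -13, -11, -20, -41] -> [25, -22, -42, 23, -12, -10, -19, -40] -> [29, -18, -38, 27, -8, -6, -15, -36] -> 5
  [24, 1, -49, 22, 20, 31, -50, -4, -33, 31] -> [-24, -1, 49, -22, -20, -31, 50, 4, 33, -31] -> [-23, 0, 50, -21, -19, -30, 51, 5, 34, -30] -> [-19, 4, 54, -17, -15, -26, 55, 9, 38, -26] -> 5
  [14, -7, 26, 39, 22, -5, 41, -2, 27] -> [-14, 7, -26, -39, -22, 5, -41, 2, -27] -> [-13, 8, -25, -38, -21, 6, -40, 3, -26] -> [-9, 12, -21, -34, -17, 10, -36, 7, -22] -> 5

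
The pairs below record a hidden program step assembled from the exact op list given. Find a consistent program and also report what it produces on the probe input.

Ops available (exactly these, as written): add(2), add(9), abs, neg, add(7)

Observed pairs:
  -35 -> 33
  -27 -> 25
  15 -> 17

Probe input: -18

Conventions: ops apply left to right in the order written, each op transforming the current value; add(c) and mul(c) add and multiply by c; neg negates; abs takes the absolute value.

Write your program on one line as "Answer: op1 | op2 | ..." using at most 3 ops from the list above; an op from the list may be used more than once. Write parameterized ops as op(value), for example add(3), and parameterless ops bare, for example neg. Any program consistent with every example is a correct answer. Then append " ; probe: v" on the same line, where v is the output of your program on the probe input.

add(2) | neg | abs ; probe: 16

Check, running the answer program on each example:
  -35 -> -33 -> 33 -> 33
  -27 -> -25 -> 25 -> 25
  15 -> 17 -> -17 -> 17
  probe: -18 -> -16 -> 16 -> 16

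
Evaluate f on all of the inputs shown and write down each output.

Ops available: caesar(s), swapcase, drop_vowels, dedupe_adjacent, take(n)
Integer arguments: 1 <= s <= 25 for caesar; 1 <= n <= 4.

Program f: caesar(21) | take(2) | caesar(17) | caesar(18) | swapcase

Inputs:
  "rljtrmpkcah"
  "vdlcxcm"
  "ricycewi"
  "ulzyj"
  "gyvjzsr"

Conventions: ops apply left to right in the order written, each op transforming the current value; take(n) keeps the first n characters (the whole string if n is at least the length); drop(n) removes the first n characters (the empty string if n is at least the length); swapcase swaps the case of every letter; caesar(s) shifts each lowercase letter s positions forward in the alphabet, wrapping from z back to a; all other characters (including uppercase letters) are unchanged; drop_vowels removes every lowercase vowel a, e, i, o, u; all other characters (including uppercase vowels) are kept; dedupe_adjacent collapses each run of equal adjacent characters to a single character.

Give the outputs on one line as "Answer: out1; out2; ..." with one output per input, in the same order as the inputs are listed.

Execution, op by op:
  "rljtrmpkcah" -> "mgeomhkfxvc" -> "mg" -> "dx" -> "vp" -> "VP"
  "vdlcxcm" -> "qygxsxh" -> "qy" -> "hp" -> "zh" -> "ZH"
  "ricycewi" -> "mdxtxzrd" -> "md" -> "du" -> "vm" -> "VM"
  "ulzyj" -> "pgute" -> "pg" -> "gx" -> "yp" -> "YP"
  "gyvjzsr" -> "btqeunm" -> "bt" -> "sk" -> "kc" -> "KC"

"VP"; "ZH"; "VM"; "YP"; "KC"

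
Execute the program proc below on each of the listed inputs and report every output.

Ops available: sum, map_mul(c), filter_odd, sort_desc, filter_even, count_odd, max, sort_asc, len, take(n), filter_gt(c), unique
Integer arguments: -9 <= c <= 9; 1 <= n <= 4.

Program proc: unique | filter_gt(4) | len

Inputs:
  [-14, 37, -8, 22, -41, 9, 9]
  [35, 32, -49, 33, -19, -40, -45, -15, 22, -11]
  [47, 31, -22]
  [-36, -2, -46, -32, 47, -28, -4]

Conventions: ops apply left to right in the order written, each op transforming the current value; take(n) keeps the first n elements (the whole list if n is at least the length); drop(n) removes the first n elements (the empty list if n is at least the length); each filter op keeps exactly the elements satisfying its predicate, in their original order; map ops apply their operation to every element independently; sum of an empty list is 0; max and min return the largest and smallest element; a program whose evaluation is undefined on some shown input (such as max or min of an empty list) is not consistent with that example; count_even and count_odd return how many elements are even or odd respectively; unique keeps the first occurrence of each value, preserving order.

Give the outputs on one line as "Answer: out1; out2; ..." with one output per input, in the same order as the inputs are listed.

Execution, op by op:
  [-14, 37, -8, 22, -41, 9, 9] -> [-14, 37, -8, 22, -41, 9] -> [37, 22, 9] -> 3
  [35, 32, -49, 33, -19, -40, -45, -15, 22, -11] -> [35, 32, -49, 33, -19, -40, -45, -15, 22, -11] -> [35, 32, 33, 22] -> 4
  [47, 31, -22] -> [47, 31, -22] -> [47, 31] -> 2
  [-36, -2, -46, -32, 47, -28, -4] -> [-36, -2, -46, -32, 47, -28, -4] -> [47] -> 1

3; 4; 2; 1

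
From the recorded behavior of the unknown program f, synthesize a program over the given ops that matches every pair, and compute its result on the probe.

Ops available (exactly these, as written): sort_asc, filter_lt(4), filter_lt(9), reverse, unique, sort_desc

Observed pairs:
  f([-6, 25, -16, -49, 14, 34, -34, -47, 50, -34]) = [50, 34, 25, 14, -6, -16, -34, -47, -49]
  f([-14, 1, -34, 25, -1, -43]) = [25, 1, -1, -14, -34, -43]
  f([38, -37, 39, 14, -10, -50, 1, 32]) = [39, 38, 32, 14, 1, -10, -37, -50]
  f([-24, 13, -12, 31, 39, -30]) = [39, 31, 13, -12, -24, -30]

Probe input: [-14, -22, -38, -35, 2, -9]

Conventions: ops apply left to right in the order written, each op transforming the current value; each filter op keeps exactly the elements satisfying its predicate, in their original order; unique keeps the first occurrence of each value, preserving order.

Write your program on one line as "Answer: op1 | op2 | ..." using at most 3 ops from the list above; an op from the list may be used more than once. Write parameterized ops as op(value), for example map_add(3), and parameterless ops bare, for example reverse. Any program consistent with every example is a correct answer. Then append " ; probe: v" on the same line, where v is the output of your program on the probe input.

sort_asc | unique | reverse ; probe: [2, -9, -14, -22, -35, -38]

Check, running the answer program on each example:
  [-6, 25, -16, -49, 14, 34, -34, -47, 50, -34] -> [-49, -47, -34, -34, -16, -6, 14, 25, 34, 50] -> [-49, -47, -34, -16, -6, 14, 25, 34, 50] -> [50, 34, 25, 14, -6, -16, -34, -47, -49]
  [-14, 1, -34, 25, -1, -43] -> [-43, -34, -14, -1, 1, 25] -> [-43, -34, -14, -1, 1, 25] -> [25, 1, -1, -14, -34, -43]
  [38, -37, 39, 14, -10, -50, 1, 32] -> [-50, -37, -10, 1, 14, 32, 38, 39] -> [-50, -37, -10, 1, 14, 32, 38, 39] -> [39, 38, 32, 14, 1, -10, -37, -50]
  [-24, 13, -12, 31, 39, -30] -> [-30, -24, -12, 13, 31, 39] -> [-30, -24, -12, 13, 31, 39] -> [39, 31, 13, -12, -24, -30]
  probe: [-14, -22, -38, -35, 2, -9] -> [-38, -35, -22, -14, -9, 2] -> [-38, -35, -22, -14, -9, 2] -> [2, -9, -14, -22, -35, -38]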